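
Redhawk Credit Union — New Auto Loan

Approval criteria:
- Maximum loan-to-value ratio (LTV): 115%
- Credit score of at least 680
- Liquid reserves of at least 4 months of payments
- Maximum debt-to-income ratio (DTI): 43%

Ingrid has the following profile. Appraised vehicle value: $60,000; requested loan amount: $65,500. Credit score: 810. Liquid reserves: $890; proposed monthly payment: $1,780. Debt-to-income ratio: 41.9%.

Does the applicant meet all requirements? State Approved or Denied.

Loan-to-value = 65,500/60,000 = 109.2% — pass (115% max)
Credit score 810 ≥ 680 (meets)
Reserves: 890 ÷ 1,780 = 0.5 months (below 4-month minimum)
Debt-to-income 41.9% vs 43% cap — pass
Fails on reserves.

Denied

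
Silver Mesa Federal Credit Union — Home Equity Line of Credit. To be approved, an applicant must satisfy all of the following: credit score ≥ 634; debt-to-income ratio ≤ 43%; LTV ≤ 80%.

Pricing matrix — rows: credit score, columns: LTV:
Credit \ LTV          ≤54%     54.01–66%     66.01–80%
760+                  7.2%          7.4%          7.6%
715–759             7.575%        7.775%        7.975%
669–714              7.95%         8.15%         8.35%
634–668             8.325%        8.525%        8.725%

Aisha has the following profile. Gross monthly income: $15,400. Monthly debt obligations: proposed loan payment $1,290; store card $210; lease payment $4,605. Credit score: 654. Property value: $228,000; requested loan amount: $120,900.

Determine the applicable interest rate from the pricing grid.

8.325%

Credit score 654 ≥ 634; Total monthly debts = (1,290 + 210 + 4,605) = 6,105. DTI: 6,105 ÷ 15,400 = 39.6%, within the 43% cap
Loan-to-value = 120,900/228,000 = 53% — pass (80% max)
Credit 654 → row 634–668; LTV 53% → column ≤54%. Grid cell → 8.325%.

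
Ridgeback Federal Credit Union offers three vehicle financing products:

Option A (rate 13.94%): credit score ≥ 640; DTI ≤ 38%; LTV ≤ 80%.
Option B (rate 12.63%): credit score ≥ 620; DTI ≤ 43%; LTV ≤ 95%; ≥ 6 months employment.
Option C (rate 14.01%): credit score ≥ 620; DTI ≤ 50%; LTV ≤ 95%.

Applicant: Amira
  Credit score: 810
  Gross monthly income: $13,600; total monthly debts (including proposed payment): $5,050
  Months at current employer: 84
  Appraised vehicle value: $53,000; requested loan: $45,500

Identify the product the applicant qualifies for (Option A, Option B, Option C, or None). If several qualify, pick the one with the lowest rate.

Option B

DTI = 5,050/13,600 = 37.1%.
LTV = 45,500/53,000 = 85.8%.
Option A: score 810 ≥ 640; DTI 37.1% ≤ 38%; LTV 85.8% > 80% → does not qualify.
Option B: score 810 ≥ 620; DTI 37.1% ≤ 43%; LTV 85.8% ≤ 95%; employment 84 ≥ 6 mo → qualifies.
Option C: score 810 ≥ 620; DTI 37.1% ≤ 50%; LTV 85.8% ≤ 95% → qualifies.
Qualifying: Option B, Option C. Lowest rate is 12.63% → Option B.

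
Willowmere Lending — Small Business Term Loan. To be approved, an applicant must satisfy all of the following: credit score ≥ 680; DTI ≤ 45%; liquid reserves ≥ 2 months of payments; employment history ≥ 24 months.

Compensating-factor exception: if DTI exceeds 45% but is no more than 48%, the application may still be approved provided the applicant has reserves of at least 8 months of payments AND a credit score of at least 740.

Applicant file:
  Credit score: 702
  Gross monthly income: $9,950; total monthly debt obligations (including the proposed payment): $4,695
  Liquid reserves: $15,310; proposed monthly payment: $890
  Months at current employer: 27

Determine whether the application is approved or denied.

Denied

Credit score 702 ≥ 680 (meets base)
DTI = 4,695/9,950 = 47.2% > 45% — standard DTI limit exceeded.
Reserves = 15,310/890 = 17.2 months ≥ 2
Employment 27 ≥ 24 months
47.2% falls in the override range (45%–48%), so the compensating-factor test applies.
Reserves 17.2 ≥ 8 months; credit score 702 < 740.
Compensating-factor requirement not fully met.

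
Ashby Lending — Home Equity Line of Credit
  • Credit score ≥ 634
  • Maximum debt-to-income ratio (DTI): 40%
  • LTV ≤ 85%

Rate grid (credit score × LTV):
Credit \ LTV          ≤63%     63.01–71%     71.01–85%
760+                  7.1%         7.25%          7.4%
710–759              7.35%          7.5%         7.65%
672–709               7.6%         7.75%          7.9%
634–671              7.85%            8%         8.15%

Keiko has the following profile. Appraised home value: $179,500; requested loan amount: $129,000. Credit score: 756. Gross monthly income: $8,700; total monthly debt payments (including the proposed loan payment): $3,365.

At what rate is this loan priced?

7.65%

Credit score 756 ≥ 634; Debt-to-income = 3,365/8,700 = 38.7% — meets 40% limit
Loan-to-value = 129,000/179,500 = 71.9% — pass (85% max)
Score 756 is in the 710–759 band; LTV 71.9% is in the 71.01–85% band → 7.65%.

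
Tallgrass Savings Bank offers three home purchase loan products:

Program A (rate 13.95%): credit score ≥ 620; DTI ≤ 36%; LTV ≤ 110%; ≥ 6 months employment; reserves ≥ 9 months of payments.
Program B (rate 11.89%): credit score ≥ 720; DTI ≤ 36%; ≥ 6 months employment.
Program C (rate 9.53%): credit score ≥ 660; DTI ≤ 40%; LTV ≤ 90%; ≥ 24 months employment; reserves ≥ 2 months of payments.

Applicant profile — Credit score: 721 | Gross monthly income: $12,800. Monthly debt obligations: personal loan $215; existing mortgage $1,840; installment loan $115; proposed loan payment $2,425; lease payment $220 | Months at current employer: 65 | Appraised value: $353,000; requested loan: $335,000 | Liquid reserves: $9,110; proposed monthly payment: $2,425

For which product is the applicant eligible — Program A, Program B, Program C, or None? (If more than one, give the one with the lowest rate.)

Total debts = (215 + 1,840 + 115 + 2,425 + 220) = 4,815; DTI = 4,815/12,800 = 37.6%.
LTV = 335,000/353,000 = 94.9%.
Reserves = 9,110/2,425 = 3.8 months.
Program A: score 721 ≥ 620; DTI 37.6% > 36%; LTV 94.9% ≤ 110%; employment 65 ≥ 6 mo; reserves 3.8 < 9 mo → does not qualify.
Program B: score 721 ≥ 720; DTI 37.6% > 36%; employment 65 ≥ 6 mo → does not qualify.
Program C: score 721 ≥ 660; DTI 37.6% ≤ 40%; LTV 94.9% > 90%; employment 65 ≥ 24 mo; reserves 3.8 ≥ 2 mo → does not qualify.

None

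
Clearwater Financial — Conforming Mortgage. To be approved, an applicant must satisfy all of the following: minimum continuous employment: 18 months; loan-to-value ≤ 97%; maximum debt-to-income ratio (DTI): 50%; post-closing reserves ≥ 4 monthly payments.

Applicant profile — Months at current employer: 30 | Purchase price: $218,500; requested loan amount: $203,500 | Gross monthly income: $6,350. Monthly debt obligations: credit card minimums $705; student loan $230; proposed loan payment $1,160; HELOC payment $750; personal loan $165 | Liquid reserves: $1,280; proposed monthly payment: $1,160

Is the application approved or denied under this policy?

Employment 30 ≥ 18 months
LTV = 203,500/218,500 = 93.1% ≤ 97%
Total monthly debts = (705 + 230 + 1,160 + 750 + 165) = 3,010. DTI = 3,010/6,350 = 47.4% ≤ 50%
Reserves: 1,280 ÷ 1,160 = 1.1 months (below 4-month minimum)
Fails on reserves.

Denied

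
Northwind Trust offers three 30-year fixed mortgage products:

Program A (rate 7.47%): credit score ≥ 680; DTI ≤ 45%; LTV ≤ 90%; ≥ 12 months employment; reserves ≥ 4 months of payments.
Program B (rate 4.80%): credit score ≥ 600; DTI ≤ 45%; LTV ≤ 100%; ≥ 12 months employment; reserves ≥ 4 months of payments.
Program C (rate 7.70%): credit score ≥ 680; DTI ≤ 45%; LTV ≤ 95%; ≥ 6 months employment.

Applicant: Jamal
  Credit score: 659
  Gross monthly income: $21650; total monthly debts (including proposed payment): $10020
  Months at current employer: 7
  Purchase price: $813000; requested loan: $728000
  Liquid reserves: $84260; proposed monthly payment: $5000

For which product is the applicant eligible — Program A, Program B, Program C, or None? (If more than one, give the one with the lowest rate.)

DTI = 10,020/21,650 = 46.3%.
LTV = 728,000/813,000 = 89.5%.
Reserves = 84,260/5,000 = 16.9 months.
Program A: score 659 < 680; DTI 46.3% > 45%; LTV 89.5% ≤ 90%; employment 7 < 12 mo; reserves 16.9 ≥ 4 mo → does not qualify.
Program B: score 659 ≥ 600; DTI 46.3% > 45%; LTV 89.5% ≤ 100%; employment 7 < 12 mo; reserves 16.9 ≥ 4 mo → does not qualify.
Program C: score 659 < 680; DTI 46.3% > 45%; LTV 89.5% ≤ 95%; employment 7 ≥ 6 mo → does not qualify.

None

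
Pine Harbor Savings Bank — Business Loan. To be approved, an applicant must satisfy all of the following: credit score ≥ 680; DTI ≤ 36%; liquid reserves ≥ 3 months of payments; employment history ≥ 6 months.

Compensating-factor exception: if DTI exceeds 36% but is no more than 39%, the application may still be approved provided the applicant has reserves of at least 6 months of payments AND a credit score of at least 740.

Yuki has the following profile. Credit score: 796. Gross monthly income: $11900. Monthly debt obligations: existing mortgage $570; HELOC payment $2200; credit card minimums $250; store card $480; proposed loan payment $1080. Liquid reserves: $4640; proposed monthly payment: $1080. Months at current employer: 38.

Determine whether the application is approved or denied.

Credit score 796 ≥ 680 (meets base)
Total debts = (570 + 2,200 + 250 + 480 + 1,080) = 4,580. DTI: 4,580 ÷ 11,900 = 38.5%, over the 36% base limit.
Reserves: 4,640 ÷ 1,080 = 4.3 months (meets 3-month minimum)
Employment 38 ≥ 6 months
DTI 38.5% is within the 36%–39% exception band; checking compensating factors.
Override check — reserves: 4.3 mo (short of 6); score: 796 (ok).
Override conditions not both satisfied; exception does not apply.

Denied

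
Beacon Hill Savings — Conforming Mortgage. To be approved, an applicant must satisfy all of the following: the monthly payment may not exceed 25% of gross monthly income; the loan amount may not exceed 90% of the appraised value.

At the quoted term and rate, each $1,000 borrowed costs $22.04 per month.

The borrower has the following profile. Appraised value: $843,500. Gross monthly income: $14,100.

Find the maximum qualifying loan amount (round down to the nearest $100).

Payment cap: 25% × $14,100 = $3,525/month.
At $22.04 per $1,000, that supports 3,525/22.04 × 1,000 ≈ $159,936 → $159,900.
LTV cap: 90% × $843,500 = $759,150 → $759,100.
Binding constraint: payment-to-income.

$159,900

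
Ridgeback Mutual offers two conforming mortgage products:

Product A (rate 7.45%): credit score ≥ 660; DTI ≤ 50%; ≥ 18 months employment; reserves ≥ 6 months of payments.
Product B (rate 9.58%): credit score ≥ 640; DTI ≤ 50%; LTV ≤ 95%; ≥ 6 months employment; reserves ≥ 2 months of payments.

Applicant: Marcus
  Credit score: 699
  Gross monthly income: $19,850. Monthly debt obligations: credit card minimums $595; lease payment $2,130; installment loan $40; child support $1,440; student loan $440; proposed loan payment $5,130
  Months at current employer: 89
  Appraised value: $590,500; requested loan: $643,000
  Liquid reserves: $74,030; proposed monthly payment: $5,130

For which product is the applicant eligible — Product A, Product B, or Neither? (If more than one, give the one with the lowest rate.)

Product A

Total debts = (595 + 2,130 + 40 + 1,440 + 440 + 5,130) = 9,775; DTI = 9,775/19,850 = 49.2%.
LTV = 643,000/590,500 = 108.9%.
Reserves = 74,030/5,130 = 14.4 months.
Product A: score 699 ≥ 660; DTI 49.2% ≤ 50%; employment 89 ≥ 18 mo; reserves 14.4 ≥ 6 mo → qualifies.
Product B: score 699 ≥ 640; DTI 49.2% ≤ 50%; LTV 108.9% > 95%; employment 89 ≥ 6 mo; reserves 14.4 ≥ 2 mo → does not qualify.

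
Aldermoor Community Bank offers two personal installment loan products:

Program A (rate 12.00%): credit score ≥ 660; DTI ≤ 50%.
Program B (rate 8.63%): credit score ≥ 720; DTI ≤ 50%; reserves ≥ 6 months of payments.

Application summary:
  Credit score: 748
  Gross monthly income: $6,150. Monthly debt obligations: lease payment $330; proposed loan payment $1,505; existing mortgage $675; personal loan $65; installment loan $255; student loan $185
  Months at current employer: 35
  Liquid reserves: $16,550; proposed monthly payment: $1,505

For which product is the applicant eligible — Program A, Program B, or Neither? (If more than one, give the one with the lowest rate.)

Total debts = (330 + 1,505 + 675 + 65 + 255 + 185) = 3,015; DTI = 3,015/6,150 = 49%.
Reserves = 16,550/1,505 = 11.0 months.
Program A: score 748 ≥ 660; DTI 49% ≤ 50% → qualifies.
Program B: score 748 ≥ 720; DTI 49% ≤ 50%; reserves 11.0 ≥ 6 mo → qualifies.
Qualifying: Program A, Program B. Lowest rate is 8.63% → Program B.

Program B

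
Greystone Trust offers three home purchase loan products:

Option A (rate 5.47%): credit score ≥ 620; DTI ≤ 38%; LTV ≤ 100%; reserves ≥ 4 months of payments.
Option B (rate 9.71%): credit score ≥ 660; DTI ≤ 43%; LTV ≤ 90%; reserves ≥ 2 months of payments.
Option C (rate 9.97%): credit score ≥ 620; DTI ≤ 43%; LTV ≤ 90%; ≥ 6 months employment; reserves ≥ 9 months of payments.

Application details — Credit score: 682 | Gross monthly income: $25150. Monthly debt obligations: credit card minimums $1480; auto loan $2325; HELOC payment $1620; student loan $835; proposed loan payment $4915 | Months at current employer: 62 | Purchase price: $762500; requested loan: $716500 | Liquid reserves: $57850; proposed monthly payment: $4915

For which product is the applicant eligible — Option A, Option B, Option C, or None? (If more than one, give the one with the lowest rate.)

Total debts = (1,480 + 2,325 + 1,620 + 835 + 4,915) = 11,175; DTI = 11,175/25,150 = 44.4%.
LTV = 716,500/762,500 = 94%.
Reserves = 57,850/4,915 = 11.8 months.
Option A: score 682 ≥ 620; DTI 44.4% > 38%; LTV 94% ≤ 100%; reserves 11.8 ≥ 4 mo → does not qualify.
Option B: score 682 ≥ 660; DTI 44.4% > 43%; LTV 94% > 90%; reserves 11.8 ≥ 2 mo → does not qualify.
Option C: score 682 ≥ 620; DTI 44.4% > 43%; LTV 94% > 90%; employment 62 ≥ 6 mo; reserves 11.8 ≥ 9 mo → does not qualify.

None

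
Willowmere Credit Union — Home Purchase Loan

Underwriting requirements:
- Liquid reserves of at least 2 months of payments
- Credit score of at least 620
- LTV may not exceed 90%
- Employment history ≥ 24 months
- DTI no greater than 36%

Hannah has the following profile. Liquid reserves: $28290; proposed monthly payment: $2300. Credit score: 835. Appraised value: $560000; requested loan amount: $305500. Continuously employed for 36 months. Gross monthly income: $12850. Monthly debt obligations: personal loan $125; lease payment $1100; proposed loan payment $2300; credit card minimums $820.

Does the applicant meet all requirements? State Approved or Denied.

Liquid reserves cover 28,290/2,300 = 12.3 months — ≥ 2 required
Credit score 835 ≥ 620 (meets)
LTV: 305,500 ÷ 560,000 = 54.6%, within 90% cap
Employment 36 ≥ 24 months
Total monthly debts = (125 + 1,100 + 2,300 + 820) = 4,345. DTI = 4,345/12,850 = 33.8% ≤ 36%
All criteria satisfied.

Approved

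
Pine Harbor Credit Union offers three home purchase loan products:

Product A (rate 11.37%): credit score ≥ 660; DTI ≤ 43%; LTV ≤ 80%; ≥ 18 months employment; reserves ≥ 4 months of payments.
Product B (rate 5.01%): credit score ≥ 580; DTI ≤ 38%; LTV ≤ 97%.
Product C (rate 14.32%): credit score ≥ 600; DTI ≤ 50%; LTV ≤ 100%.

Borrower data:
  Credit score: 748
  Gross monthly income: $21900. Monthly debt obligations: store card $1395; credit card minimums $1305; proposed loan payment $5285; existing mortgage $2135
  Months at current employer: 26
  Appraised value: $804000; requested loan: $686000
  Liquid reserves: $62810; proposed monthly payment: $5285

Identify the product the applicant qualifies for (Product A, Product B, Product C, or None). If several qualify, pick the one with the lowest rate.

Product C

Total debts = (1,395 + 1,305 + 5,285 + 2,135) = 10,120; DTI = 10,120/21,900 = 46.2%.
LTV = 686,000/804,000 = 85.3%.
Reserves = 62,810/5,285 = 11.9 months.
Product A: score 748 ≥ 660; DTI 46.2% > 43%; LTV 85.3% > 80%; employment 26 ≥ 18 mo; reserves 11.9 ≥ 4 mo → does not qualify.
Product B: score 748 ≥ 580; DTI 46.2% > 38%; LTV 85.3% ≤ 97% → does not qualify.
Product C: score 748 ≥ 600; DTI 46.2% ≤ 50%; LTV 85.3% ≤ 100% → qualifies.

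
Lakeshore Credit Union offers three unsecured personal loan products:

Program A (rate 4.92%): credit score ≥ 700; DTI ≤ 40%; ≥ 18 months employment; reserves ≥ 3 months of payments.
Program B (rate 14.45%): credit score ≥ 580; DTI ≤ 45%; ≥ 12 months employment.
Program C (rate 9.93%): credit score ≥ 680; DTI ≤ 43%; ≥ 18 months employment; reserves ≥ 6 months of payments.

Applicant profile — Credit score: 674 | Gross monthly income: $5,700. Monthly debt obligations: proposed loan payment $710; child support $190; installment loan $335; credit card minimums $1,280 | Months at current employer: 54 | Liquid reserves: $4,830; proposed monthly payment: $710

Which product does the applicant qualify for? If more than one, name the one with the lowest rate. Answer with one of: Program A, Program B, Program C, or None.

Total debts = (710 + 190 + 335 + 1,280) = 2,515; DTI = 2,515/5,700 = 44.1%.
Reserves = 4,830/710 = 6.8 months.
Program A: score 674 < 700; DTI 44.1% > 40%; employment 54 ≥ 18 mo; reserves 6.8 ≥ 3 mo → does not qualify.
Program B: score 674 ≥ 580; DTI 44.1% ≤ 45%; employment 54 ≥ 12 mo → qualifies.
Program C: score 674 < 680; DTI 44.1% > 43%; employment 54 ≥ 18 mo; reserves 6.8 ≥ 6 mo → does not qualify.

Program B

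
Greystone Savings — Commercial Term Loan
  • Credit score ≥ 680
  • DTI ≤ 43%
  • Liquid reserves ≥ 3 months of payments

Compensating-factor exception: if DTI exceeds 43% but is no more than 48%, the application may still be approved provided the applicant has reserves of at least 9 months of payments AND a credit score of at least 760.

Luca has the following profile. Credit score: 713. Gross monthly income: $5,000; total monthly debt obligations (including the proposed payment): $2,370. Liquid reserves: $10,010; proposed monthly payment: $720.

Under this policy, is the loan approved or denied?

Credit score 713 ≥ 680 (meets base)
DTI = 2,370/5,000 = 47.4% > 43% — standard DTI limit exceeded.
Reserves: 10,010 ÷ 720 = 13.9 months (meets 3-month minimum)
DTI 47.4% is within the 43%–48% exception band; checking compensating factors.
Reserves 13.9 ≥ 9 months; credit score 713 < 760.
Override conditions not both satisfied; exception does not apply.

Denied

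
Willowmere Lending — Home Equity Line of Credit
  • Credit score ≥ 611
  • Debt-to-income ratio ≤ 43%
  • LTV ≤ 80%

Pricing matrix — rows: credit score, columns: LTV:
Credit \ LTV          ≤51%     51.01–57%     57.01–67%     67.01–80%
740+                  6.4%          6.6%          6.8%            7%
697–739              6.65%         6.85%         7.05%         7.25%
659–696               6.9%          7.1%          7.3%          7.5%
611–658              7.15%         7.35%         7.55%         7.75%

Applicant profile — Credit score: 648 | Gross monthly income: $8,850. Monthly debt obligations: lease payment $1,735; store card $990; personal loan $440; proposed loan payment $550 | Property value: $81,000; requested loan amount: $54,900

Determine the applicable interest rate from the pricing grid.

Credit score 648 ≥ 611; Total monthly debts = (1,735 + 990 + 440 + 550) = 3,715. DTI: 3,715 ÷ 8,850 = 42%, within the 43% cap
Loan-to-value = 54,900/81,000 = 67.8% — pass (80% max)
Score 648 is in the 611–658 band; LTV 67.8% is in the 67.01–80% band → 7.75%.

7.75%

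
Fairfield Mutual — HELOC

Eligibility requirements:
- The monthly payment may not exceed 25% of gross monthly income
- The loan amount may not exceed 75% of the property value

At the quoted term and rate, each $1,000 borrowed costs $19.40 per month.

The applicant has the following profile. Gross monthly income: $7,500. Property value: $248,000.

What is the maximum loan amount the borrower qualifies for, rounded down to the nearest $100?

$96,600

Payment cap: 25% × $7,500 = $1,875/month.
At $19.40 per $1,000, that supports 1,875/19.40 × 1,000 ≈ $96,649 → $96,600.
LTV cap: 75% × $248,000 = $186,000 → $186,000.
Binding constraint: payment-to-income.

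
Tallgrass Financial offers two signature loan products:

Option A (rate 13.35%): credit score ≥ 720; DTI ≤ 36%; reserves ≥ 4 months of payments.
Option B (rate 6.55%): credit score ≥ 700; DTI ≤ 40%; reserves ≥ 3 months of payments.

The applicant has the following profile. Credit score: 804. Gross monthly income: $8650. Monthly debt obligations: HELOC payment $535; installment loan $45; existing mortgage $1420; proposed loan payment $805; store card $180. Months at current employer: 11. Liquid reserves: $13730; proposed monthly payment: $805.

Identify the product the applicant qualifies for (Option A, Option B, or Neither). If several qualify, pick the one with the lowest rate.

Option B

Total debts = (535 + 45 + 1,420 + 805 + 180) = 2,985; DTI = 2,985/8,650 = 34.5%.
Reserves = 13,730/805 = 17.1 months.
Option A: score 804 ≥ 720; DTI 34.5% ≤ 36%; reserves 17.1 ≥ 4 mo → qualifies.
Option B: score 804 ≥ 700; DTI 34.5% ≤ 40%; reserves 17.1 ≥ 3 mo → qualifies.
Qualifying: Option A, Option B. Lowest rate is 6.55% → Option B.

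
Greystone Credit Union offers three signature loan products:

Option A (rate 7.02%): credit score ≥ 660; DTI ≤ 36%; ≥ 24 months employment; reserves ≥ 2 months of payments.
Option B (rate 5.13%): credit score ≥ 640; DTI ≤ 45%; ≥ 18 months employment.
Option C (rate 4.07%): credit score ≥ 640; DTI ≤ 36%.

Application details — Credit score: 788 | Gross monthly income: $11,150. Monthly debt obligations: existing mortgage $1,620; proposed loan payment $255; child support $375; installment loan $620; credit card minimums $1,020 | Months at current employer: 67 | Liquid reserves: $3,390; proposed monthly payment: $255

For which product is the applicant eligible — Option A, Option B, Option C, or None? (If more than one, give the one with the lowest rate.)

Total debts = (1,620 + 255 + 375 + 620 + 1,020) = 3,890; DTI = 3,890/11,150 = 34.9%.
Reserves = 3,390/255 = 13.3 months.
Option A: score 788 ≥ 660; DTI 34.9% ≤ 36%; employment 67 ≥ 24 mo; reserves 13.3 ≥ 2 mo → qualifies.
Option B: score 788 ≥ 640; DTI 34.9% ≤ 45%; employment 67 ≥ 18 mo → qualifies.
Option C: score 788 ≥ 640; DTI 34.9% ≤ 36% → qualifies.
Qualifying: Option A, Option B, Option C. Lowest rate is 4.07% → Option C.

Option C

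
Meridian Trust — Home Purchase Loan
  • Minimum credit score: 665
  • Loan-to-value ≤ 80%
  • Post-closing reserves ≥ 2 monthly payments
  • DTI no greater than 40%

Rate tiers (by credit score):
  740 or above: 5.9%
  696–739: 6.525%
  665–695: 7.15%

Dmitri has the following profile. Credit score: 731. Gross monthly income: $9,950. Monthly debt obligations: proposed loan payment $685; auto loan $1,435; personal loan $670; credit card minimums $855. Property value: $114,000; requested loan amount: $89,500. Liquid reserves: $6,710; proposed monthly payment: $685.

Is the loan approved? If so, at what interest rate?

Credit score 731 ≥ 665 (meets minimum)
Liquid reserves cover 6,710/685 = 9.8 months — ≥ 2 required
Total monthly debts = (685 + 1,435 + 670 + 855) = 3,645. DTI: 3,645 ÷ 9,950 = 36.6%, within the 40% cap
LTV: 89,500 ÷ 114,000 = 78.5%, within 80% cap
All requirements met. Score 731 falls in the 696–739 tier → 6.525%.

Approved at 6.525%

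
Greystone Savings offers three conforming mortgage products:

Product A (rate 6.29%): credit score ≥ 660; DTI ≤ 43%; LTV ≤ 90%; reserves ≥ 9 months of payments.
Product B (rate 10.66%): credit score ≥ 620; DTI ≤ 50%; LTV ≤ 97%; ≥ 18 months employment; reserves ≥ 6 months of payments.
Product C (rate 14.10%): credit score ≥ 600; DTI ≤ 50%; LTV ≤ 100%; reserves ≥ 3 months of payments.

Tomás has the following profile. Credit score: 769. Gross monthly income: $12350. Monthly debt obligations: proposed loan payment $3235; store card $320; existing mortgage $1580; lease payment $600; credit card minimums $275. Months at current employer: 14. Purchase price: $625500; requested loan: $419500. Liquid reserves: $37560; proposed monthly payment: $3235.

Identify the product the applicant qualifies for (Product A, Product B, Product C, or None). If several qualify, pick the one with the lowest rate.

Product C

Total debts = (3,235 + 320 + 1,580 + 600 + 275) = 6,010; DTI = 6,010/12,350 = 48.7%.
LTV = 419,500/625,500 = 67.1%.
Reserves = 37,560/3,235 = 11.6 months.
Product A: score 769 ≥ 660; DTI 48.7% > 43%; LTV 67.1% ≤ 90%; reserves 11.6 ≥ 9 mo → does not qualify.
Product B: score 769 ≥ 620; DTI 48.7% ≤ 50%; LTV 67.1% ≤ 97%; employment 14 < 18 mo; reserves 11.6 ≥ 6 mo → does not qualify.
Product C: score 769 ≥ 600; DTI 48.7% ≤ 50%; LTV 67.1% ≤ 100%; reserves 11.6 ≥ 3 mo → qualifies.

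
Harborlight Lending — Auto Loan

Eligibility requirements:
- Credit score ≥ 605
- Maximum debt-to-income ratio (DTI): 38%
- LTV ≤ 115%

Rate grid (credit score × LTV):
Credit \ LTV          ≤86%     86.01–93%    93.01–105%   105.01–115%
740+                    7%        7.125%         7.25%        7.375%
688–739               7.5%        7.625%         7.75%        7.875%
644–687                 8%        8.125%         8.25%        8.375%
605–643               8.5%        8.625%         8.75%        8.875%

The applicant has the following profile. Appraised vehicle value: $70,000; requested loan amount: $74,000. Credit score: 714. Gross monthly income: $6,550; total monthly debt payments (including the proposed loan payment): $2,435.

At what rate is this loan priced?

Credit score 714 ≥ 605; DTI: 2,435 ÷ 6,550 = 37.2%, within the 38% cap
LTV: 74,000 ÷ 70,000 = 105.7%, within 115% cap
Score 714 is in the 688–739 band; LTV 105.7% is in the 105.01–115% band → 7.875%.

7.875%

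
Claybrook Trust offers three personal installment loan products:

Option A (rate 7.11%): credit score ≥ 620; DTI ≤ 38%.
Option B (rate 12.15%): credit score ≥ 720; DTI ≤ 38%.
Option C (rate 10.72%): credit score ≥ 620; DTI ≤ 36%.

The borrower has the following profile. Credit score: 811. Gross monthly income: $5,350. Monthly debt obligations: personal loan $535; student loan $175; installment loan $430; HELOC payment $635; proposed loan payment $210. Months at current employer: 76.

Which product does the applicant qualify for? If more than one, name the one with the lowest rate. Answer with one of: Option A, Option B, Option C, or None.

Option A

Total debts = (535 + 175 + 430 + 635 + 210) = 1,985; DTI = 1,985/5,350 = 37.1%.
Option A: score 811 ≥ 620; DTI 37.1% ≤ 38% → qualifies.
Option B: score 811 ≥ 720; DTI 37.1% ≤ 38% → qualifies.
Option C: score 811 ≥ 620; DTI 37.1% > 36% → does not qualify.
Qualifying: Option A, Option B. Lowest rate is 7.11% → Option A.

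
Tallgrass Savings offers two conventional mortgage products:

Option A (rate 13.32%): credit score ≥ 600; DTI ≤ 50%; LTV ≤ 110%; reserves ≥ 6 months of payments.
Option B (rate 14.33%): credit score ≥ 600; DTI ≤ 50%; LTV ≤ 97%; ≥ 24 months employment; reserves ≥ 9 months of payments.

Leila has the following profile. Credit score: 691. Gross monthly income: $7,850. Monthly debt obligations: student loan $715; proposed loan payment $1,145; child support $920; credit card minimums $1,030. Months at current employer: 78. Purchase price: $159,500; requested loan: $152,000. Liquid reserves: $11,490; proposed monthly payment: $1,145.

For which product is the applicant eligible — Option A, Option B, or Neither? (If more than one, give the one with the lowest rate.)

Option A

Total debts = (715 + 1,145 + 920 + 1,030) = 3,810; DTI = 3,810/7,850 = 48.5%.
LTV = 152,000/159,500 = 95.3%.
Reserves = 11,490/1,145 = 10.0 months.
Option A: score 691 ≥ 600; DTI 48.5% ≤ 50%; LTV 95.3% ≤ 110%; reserves 10.0 ≥ 6 mo → qualifies.
Option B: score 691 ≥ 600; DTI 48.5% ≤ 50%; LTV 95.3% ≤ 97%; employment 78 ≥ 24 mo; reserves 10.0 ≥ 9 mo → qualifies.
Qualifying: Option A, Option B. Lowest rate is 13.32% → Option A.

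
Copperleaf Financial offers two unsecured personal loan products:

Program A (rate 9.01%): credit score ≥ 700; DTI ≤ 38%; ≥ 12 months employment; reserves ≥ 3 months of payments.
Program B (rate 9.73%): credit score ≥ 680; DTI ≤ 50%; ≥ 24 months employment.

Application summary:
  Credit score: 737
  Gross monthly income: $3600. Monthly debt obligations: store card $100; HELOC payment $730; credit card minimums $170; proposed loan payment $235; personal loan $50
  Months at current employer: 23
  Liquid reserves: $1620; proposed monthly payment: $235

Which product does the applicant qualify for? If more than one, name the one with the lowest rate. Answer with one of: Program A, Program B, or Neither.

Total debts = (100 + 730 + 170 + 235 + 50) = 1,285; DTI = 1,285/3,600 = 35.7%.
Reserves = 1,620/235 = 6.9 months.
Program A: score 737 ≥ 700; DTI 35.7% ≤ 38%; employment 23 ≥ 12 mo; reserves 6.9 ≥ 3 mo → qualifies.
Program B: score 737 ≥ 680; DTI 35.7% ≤ 50%; employment 23 < 24 mo → does not qualify.

Program A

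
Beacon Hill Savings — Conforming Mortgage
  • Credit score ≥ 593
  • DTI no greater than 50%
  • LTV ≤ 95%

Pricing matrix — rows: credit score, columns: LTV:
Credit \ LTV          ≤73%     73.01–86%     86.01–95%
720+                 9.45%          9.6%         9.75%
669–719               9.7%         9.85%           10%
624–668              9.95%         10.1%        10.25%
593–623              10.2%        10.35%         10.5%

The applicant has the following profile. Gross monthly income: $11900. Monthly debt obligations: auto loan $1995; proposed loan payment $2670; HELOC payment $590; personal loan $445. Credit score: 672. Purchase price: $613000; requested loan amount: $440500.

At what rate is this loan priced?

Credit score 672 ≥ 593; Total monthly debts = (1,995 + 2,670 + 590 + 445) = 5,700. DTI: 5,700 ÷ 11,900 = 47.9%, within the 50% cap
LTV: 440,500 ÷ 613,000 = 71.9%, within 95% cap
Score 672 is in the 669–719 band; LTV 71.9% is in the ≤73% band → 9.7%.

9.7%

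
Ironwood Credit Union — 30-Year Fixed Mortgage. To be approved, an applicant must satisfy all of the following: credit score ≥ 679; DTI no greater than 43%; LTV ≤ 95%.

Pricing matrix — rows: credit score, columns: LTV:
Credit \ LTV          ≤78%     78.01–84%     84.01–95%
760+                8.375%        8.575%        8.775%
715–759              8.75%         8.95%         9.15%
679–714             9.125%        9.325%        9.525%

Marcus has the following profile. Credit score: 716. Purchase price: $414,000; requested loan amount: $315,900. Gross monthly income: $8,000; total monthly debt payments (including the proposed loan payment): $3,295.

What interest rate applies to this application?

Credit score 716 ≥ 679; DTI = 3,295/8,000 = 41.2% ≤ 43%
LTV = 315,900/414,000 = 76.3% ≤ 95%
Credit 716 → row 715–759; LTV 76.3% → column ≤78%. Grid cell → 8.75%.

8.75%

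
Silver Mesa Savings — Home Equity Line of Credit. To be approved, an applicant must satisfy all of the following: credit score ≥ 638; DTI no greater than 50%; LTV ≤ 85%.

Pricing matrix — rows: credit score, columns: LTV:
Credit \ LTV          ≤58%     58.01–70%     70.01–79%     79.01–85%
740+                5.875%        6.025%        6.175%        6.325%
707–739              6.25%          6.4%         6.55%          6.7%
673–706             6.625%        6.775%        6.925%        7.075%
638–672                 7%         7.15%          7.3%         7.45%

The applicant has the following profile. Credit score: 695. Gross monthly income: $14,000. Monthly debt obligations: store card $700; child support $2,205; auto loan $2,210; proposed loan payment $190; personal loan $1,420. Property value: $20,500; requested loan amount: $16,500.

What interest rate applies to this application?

7.075%

Credit score 695 ≥ 638; Total monthly debts = (700 + 2,205 + 2,210 + 190 + 1,420) = 6,725. DTI: 6,725 ÷ 14,000 = 48%, within the 50% cap
LTV = 16,500/20,500 = 80.5% ≤ 85%
Row: 695 falls in 673–706. Column: 80.5% falls in 79.01–85%. Rate = 7.075%.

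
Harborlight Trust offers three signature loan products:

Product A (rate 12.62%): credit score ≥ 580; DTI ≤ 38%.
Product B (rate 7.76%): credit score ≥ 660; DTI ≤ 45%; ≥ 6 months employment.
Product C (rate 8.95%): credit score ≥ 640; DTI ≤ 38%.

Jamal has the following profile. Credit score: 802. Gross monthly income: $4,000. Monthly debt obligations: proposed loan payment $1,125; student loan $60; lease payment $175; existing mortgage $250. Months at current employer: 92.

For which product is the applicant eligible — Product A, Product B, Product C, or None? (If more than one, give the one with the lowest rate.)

Total debts = (1,125 + 60 + 175 + 250) = 1,610; DTI = 1,610/4,000 = 40.2%.
Product A: score 802 ≥ 580; DTI 40.2% > 38% → does not qualify.
Product B: score 802 ≥ 660; DTI 40.2% ≤ 45%; employment 92 ≥ 6 mo → qualifies.
Product C: score 802 ≥ 640; DTI 40.2% > 38% → does not qualify.

Product B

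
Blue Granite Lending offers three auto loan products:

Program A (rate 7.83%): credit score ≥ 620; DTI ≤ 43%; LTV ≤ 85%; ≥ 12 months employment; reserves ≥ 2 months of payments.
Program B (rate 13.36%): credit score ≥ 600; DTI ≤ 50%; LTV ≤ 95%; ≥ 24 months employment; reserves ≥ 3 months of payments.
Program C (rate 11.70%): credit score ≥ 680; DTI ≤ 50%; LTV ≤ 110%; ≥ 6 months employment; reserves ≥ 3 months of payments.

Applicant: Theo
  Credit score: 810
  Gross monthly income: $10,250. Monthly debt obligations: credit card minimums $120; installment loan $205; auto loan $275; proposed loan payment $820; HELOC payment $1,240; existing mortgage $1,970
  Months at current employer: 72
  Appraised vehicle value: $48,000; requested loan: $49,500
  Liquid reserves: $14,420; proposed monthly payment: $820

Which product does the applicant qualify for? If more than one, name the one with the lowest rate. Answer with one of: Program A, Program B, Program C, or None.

Total debts = (120 + 205 + 275 + 820 + 1,240 + 1,970) = 4,630; DTI = 4,630/10,250 = 45.2%.
LTV = 49,500/48,000 = 103.1%.
Reserves = 14,420/820 = 17.6 months.
Program A: score 810 ≥ 620; DTI 45.2% > 43%; LTV 103.1% > 85%; employment 72 ≥ 12 mo; reserves 17.6 ≥ 2 mo → does not qualify.
Program B: score 810 ≥ 600; DTI 45.2% ≤ 50%; LTV 103.1% > 95%; employment 72 ≥ 24 mo; reserves 17.6 ≥ 3 mo → does not qualify.
Program C: score 810 ≥ 680; DTI 45.2% ≤ 50%; LTV 103.1% ≤ 110%; employment 72 ≥ 6 mo; reserves 17.6 ≥ 3 mo → qualifies.

Program C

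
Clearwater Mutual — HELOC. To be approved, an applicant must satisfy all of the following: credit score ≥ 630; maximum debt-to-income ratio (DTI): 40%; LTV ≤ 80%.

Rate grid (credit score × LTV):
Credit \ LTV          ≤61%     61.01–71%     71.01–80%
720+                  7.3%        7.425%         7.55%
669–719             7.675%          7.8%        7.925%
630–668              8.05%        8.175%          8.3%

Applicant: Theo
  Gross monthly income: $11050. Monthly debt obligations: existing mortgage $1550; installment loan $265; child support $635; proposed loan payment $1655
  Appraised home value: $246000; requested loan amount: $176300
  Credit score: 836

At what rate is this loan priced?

7.55%

Credit score 836 ≥ 630; Total monthly debts = (1,550 + 265 + 635 + 1,655) = 4,105. DTI = 4,105/11,050 = 37.1% ≤ 40%
LTV = 176,300/246,000 = 71.7% ≤ 80%
Credit 836 → row 720+; LTV 71.7% → column 71.01–80%. Grid cell → 7.55%.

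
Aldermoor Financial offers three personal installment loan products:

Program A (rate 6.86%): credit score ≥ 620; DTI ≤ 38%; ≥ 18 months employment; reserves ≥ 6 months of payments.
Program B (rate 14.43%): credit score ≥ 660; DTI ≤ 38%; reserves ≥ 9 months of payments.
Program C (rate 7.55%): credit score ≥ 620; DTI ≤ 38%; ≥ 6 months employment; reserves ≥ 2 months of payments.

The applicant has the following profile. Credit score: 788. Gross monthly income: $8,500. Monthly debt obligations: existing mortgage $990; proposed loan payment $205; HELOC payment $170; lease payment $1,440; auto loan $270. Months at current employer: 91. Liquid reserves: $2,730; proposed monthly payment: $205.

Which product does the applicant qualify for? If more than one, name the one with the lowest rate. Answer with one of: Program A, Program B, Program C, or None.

Program A

Total debts = (990 + 205 + 170 + 1,440 + 270) = 3,075; DTI = 3,075/8,500 = 36.2%.
Reserves = 2,730/205 = 13.3 months.
Program A: score 788 ≥ 620; DTI 36.2% ≤ 38%; employment 91 ≥ 18 mo; reserves 13.3 ≥ 6 mo → qualifies.
Program B: score 788 ≥ 660; DTI 36.2% ≤ 38%; reserves 13.3 ≥ 9 mo → qualifies.
Program C: score 788 ≥ 620; DTI 36.2% ≤ 38%; employment 91 ≥ 6 mo; reserves 13.3 ≥ 2 mo → qualifies.
Qualifying: Program A, Program B, Program C. Lowest rate is 6.86% → Program A.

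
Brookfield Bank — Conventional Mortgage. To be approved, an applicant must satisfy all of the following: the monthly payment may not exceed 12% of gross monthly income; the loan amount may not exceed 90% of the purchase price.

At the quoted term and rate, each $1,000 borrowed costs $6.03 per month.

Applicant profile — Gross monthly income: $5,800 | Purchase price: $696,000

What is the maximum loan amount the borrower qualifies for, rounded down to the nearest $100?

$115,400

Payment cap: 12% × $5,800 = $696/month.
At $6.03 per $1,000, that supports 696/6.03 × 1,000 ≈ $115,422 → $115,400.
LTV cap: 90% × $696,000 = $626,400 → $626,400.
Binding constraint: payment-to-income.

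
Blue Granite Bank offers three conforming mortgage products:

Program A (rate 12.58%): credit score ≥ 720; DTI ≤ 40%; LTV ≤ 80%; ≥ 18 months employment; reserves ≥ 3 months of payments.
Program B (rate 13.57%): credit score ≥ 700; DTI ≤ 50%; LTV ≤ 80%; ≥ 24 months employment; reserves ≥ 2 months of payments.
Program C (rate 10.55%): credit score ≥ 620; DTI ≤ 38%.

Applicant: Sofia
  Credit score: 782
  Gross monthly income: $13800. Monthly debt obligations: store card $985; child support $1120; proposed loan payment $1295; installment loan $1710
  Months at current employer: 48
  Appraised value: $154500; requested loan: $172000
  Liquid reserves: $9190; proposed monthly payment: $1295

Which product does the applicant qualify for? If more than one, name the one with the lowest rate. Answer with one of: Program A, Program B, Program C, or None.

Program C

Total debts = (985 + 1,120 + 1,295 + 1,710) = 5,110; DTI = 5,110/13,800 = 37%.
LTV = 172,000/154,500 = 111.3%.
Reserves = 9,190/1,295 = 7.1 months.
Program A: score 782 ≥ 720; DTI 37% ≤ 40%; LTV 111.3% > 80%; employment 48 ≥ 18 mo; reserves 7.1 ≥ 3 mo → does not qualify.
Program B: score 782 ≥ 700; DTI 37% ≤ 50%; LTV 111.3% > 80%; employment 48 ≥ 24 mo; reserves 7.1 ≥ 2 mo → does not qualify.
Program C: score 782 ≥ 620; DTI 37% ≤ 38% → qualifies.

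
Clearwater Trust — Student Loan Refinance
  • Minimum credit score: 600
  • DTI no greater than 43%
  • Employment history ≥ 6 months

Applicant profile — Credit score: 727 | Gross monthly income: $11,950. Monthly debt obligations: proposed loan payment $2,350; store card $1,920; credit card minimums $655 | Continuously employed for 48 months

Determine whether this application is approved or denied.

Credit score 727 ≥ 600 (meets)
Total monthly debts = (2,350 + 1,920 + 655) = 4,925. DTI = 4,925/11,950 = 41.2% ≤ 43%
Employment 48 ≥ 6 months
All criteria satisfied.

Approved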